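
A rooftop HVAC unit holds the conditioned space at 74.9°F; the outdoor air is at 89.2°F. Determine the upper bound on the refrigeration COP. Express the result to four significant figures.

37.38

In absolute terms T_C = 296.98 K and T_H = 304.93 K, so ΔT = 7.944 K.
For a reversible cycle, COP_Carnot = T_C/ΔT = 296.98/7.944 = 37.38.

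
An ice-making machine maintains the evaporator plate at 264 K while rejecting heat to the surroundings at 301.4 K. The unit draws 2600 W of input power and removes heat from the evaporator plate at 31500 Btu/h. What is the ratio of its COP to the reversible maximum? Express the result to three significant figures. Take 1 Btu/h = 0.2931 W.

Converting, Q̇_C = 31500 Btu/h = 9233 W, so COP_actual = Q̇_C/Ẇ = 9233/2600 = 3.551.
The reservoir spacing is ΔT = 301.4 − 264 = 37.40 K.
COP_Carnot = T_C/ΔT = 264.00/37.40 = 7.059.
η_II = COP_actual/COP_Carnot = 3.551/7.059 = 0.5031.

0.503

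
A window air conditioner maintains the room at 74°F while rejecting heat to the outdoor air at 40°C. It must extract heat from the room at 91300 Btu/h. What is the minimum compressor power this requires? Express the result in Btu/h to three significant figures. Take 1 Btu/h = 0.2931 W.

In absolute terms T_C = 296.48 K and T_H = 313.15 K, so ΔT = 16.67 K.
COP_Carnot = T_C/ΔT = 296.48/16.67 = 17.79.
Ẇ_min = Q̇/COP_Carnot = 91300/17.79 = 5132 Btu/h.

5130 Btu/h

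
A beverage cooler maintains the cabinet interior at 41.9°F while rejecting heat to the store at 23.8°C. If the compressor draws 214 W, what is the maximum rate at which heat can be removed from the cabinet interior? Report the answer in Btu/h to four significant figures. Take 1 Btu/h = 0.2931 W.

In absolute terms T_C = 278.65 K and T_H = 296.95 K, so ΔT = 18.30 K.
COP_Carnot = T_C/ΔT = 278.65/18.30 = 15.23.
Q̇_max = COP_Carnot × Ẇ = 15.23 × 214.0 W = 3259 W = 11120 Btu/h.

11120 Btu/h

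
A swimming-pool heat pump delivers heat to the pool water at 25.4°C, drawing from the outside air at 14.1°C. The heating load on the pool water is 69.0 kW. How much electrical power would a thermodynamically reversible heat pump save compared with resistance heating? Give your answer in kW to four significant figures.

In absolute terms T_C = 287.25 K and T_H = 298.55 K, so ΔT = 11.30 K.
COP_Carnot = T_H/ΔT = 298.55/11.30 = 26.42.
Resistance heating needs Ẇ_res = Q̇_H = 69.00 kW; the reversible heat pump needs only Ẇ_hp = Q̇_H/COP = 2.612 kW.
Saving = 69.00 − 2.612 = 66.39 kW.

66.39 kW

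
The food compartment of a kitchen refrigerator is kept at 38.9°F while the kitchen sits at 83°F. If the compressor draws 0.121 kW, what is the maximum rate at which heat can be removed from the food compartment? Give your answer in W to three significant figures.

1370 W

In absolute terms T_C = 276.98 K and T_H = 301.48 K, so ΔT = 24.50 K.
COP_Carnot = T_C/ΔT = 276.98/24.50 = 11.31.
Q̇_max = COP_Carnot × Ẇ = 11.31 × 0.1210 kW = 1.368 kW = 1368 W.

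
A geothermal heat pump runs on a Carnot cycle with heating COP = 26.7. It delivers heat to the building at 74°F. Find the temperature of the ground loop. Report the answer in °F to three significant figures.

54.0 °F

COP_HP = T_H/(T_H − T_C) gives T_H − T_C = T_H/COP.
With T_H = 296.48 K, T_C = 296.48 × (1 − 1/26.7) = 285.38 K.
Converting, 285.38 K = 54.01°F.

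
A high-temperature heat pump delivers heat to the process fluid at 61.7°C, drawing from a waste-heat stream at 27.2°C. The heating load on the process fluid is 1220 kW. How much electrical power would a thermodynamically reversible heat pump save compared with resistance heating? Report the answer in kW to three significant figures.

1090 kW

In absolute terms T_C = 300.35 K and T_H = 334.85 K, so ΔT = 34.50 K.
COP_Carnot = T_H/ΔT = 334.85/34.50 = 9.706.
Resistance heating needs Ẇ_res = Q̇_H = 1220 kW; the reversible heat pump needs only Ẇ_hp = Q̇_H/COP = 125.7 kW.
Saving = 1220 − 125.7 = 1094 kW.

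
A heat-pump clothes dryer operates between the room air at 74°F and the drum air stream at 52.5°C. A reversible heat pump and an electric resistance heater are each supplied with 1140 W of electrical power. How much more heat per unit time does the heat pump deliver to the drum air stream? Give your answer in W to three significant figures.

In absolute terms T_C = 296.48 K and T_H = 325.65 K, so ΔT = 29.17 K.
COP_Carnot = T_H/ΔT = 325.65/29.17 = 11.17.
The heat pump delivers Q̇_H = COP × Ẇ = 12730 W; the resistance heater delivers Ẇ = 1140 W.
Extra = (COP − 1)·Ẇ = 11590 W.

11600 W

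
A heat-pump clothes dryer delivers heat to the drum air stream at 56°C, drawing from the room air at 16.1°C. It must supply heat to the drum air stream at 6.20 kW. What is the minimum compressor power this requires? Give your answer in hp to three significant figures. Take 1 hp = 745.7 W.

1.01 hp

In absolute terms T_C = 289.25 K and T_H = 329.15 K, so ΔT = 39.90 K.
COP_Carnot = T_H/ΔT = 329.15/39.90 = 8.249.
Ẇ_min = Q̇/COP_Carnot = 6.200/8.249 = 0.7516 kW = 1.008 hp.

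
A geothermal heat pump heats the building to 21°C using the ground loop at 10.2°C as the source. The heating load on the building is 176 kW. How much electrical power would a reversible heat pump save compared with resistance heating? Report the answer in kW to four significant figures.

169.5 kW

In absolute terms T_C = 283.35 K and T_H = 294.15 K, so ΔT = 10.80 K.
COP_Carnot = T_H/ΔT = 294.15/10.80 = 27.24.
Resistance heating needs Ẇ_res = Q̇_H = 176.0 kW; the reversible heat pump needs only Ẇ_hp = Q̇_H/COP = 6.462 kW.
Saving = 176.0 − 6.462 = 169.5 kW.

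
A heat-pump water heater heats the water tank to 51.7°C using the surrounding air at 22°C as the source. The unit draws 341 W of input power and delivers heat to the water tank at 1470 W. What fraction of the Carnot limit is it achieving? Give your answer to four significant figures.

COP_actual = Q̇_H/Ẇ = 1470/341.0 = 4.311.
In absolute terms T_C = 295.15 K and T_H = 324.85 K, so ΔT = 29.70 K.
COP_Carnot = T_H/ΔT = 324.85/29.70 = 10.94.
η_II = COP_actual/COP_Carnot = 4.311/10.94 = 0.3941.

0.3941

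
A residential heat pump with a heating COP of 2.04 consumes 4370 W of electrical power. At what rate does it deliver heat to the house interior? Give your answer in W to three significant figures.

8910 W

Q̇_H = COP_HP × Ẇ = 2.04 × 4370 = 8915 W.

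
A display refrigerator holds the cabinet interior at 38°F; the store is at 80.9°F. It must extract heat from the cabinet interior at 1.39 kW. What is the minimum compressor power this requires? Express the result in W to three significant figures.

In absolute terms T_C = 276.48 K and T_H = 300.32 K, so ΔT = 23.83 K.
COP_Carnot = T_C/ΔT = 276.48/23.83 = 11.60.
Ẇ_min = Q̇/COP_Carnot = 1.390/11.60 = 0.1198 kW = 119.8 W.

120 W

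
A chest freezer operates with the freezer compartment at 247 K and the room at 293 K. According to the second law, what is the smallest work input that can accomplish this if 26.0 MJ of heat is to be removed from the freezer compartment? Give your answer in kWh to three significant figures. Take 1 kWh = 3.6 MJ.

1.35 kWh

The reservoir spacing is ΔT = 293 − 247 = 46.00 K.
The reversible limit is COP_R = T_C/ΔT = 5.370, so W_min = Q_C/COP = Q_C·ΔT/T_C.
W_min = 26.00 × 46.00/247.00 = 4.842 MJ = 1.345 kWh.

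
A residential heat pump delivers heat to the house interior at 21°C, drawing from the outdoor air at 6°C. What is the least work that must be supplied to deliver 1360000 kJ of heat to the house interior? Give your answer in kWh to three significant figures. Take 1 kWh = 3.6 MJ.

19.3 kWh

In absolute terms T_C = 279.15 K and T_H = 294.15 K, so ΔT = 15.00 K.
The reversible limit is COP_HP = T_H/ΔT = 19.61, so W_min = Q_H/COP = Q_H·ΔT/T_H.
W_min = 1360000 × 15.00/294.15 = 69350 kJ = 19.26 kWh.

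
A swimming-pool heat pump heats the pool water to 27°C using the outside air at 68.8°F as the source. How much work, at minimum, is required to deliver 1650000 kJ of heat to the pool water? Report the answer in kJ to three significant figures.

In absolute terms T_C = 293.59 K and T_H = 300.15 K, so ΔT = 6.556 K.
The reversible limit is COP_HP = T_H/ΔT = 45.79, so W_min = Q_H/COP = Q_H·ΔT/T_H.
W_min = 1650000 × 6.556/300.15 = 36040 kJ.

36000 kJ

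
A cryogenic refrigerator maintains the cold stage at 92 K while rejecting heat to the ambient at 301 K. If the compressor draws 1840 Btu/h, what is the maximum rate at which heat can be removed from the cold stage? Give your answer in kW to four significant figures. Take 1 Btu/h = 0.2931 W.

0.2374 kW

The reservoir spacing is ΔT = 301 − 92 = 209.0 K.
COP_Carnot = T_C/ΔT = 92.00/209.0 = 0.4402.
Q̇_max = COP_Carnot × Ẇ = 0.4402 × 1840 Btu/h = 810.0 Btu/h = 0.2374 kW.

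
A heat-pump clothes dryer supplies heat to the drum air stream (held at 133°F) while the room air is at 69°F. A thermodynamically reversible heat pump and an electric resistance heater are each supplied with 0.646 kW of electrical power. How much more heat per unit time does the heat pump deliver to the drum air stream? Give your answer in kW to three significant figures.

5.34 kW

In absolute terms T_C = 293.71 K and T_H = 329.26 K, so ΔT = 35.56 K.
COP_Carnot = T_H/ΔT = 329.26/35.56 = 9.260.
The heat pump delivers Q̇_H = COP × Ẇ = 5.982 kW; the resistance heater delivers Ẇ = 0.6460 kW.
Extra = (COP − 1)·Ẇ = 5.336 kW.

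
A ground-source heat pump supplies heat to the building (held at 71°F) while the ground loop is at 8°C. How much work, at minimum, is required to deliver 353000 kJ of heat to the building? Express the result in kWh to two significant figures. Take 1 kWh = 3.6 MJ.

4.5 kWh

In absolute terms T_C = 281.15 K and T_H = 294.82 K, so ΔT = 13.67 K.
The reversible limit is COP_HP = T_H/ΔT = 21.57, so W_min = Q_H/COP = Q_H·ΔT/T_H.
W_min = 353000 × 13.67/294.82 = 16360 kJ = 4.546 kWh.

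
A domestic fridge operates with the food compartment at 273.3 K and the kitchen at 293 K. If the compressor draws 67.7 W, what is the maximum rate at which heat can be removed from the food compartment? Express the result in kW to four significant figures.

0.9392 kW

The reservoir spacing is ΔT = 293 − 273.3 = 19.70 K.
COP_Carnot = T_C/ΔT = 273.30/19.70 = 13.87.
Q̇_max = COP_Carnot × Ẇ = 13.87 × 67.70 W = 939.2 W = 0.9392 kW.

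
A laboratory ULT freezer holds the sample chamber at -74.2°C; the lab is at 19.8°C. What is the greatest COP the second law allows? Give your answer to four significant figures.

2.116

In absolute terms T_C = 198.95 K and T_H = 292.95 K, so ΔT = 94.00 K.
For a reversible cycle, COP_Carnot = T_C/ΔT = 198.95/94.00 = 2.116.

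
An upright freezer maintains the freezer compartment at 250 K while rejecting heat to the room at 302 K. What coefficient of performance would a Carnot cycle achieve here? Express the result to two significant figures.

The reservoir spacing is ΔT = 302 − 250 = 52.00 K.
For a reversible cycle, COP_Carnot = T_C/ΔT = 250.00/52.00 = 4.808.

4.8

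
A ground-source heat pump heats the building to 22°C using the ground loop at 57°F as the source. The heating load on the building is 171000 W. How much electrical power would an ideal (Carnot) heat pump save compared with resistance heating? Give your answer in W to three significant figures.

In absolute terms T_C = 287.04 K and T_H = 295.15 K, so ΔT = 8.111 K.
COP_Carnot = T_H/ΔT = 295.15/8.111 = 36.39.
Resistance heating needs Ẇ_res = Q̇_H = 171000 W; the reversible heat pump needs only Ẇ_hp = Q̇_H/COP = 4699 W.
Saving = 171000 − 4699 = 166300 W.

166000 W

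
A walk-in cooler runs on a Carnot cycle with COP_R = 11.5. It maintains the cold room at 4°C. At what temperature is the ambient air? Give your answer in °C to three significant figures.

28.1 °C

COP_R = T_C/(T_H − T_C) gives T_H − T_C = T_C/COP.
With T_C = 277.15 K, T_H = 277.15 × (1 + 1/11.5) = 301.25 K.
Converting, 301.25 K = 28.10°C.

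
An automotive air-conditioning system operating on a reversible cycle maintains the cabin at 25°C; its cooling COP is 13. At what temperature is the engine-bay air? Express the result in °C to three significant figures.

COP_R = T_C/(T_H − T_C) gives T_H − T_C = T_C/COP.
With T_C = 298.15 K, T_H = 298.15 × (1 + 1/13) = 321.08 K.
Converting, 321.08 K = 47.93°C.

47.9 °C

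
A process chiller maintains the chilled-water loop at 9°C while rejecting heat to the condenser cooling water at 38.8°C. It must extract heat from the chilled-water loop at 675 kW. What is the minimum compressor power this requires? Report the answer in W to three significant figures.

71300 W

In absolute terms T_C = 282.15 K and T_H = 311.95 K, so ΔT = 29.80 K.
COP_Carnot = T_C/ΔT = 282.15/29.80 = 9.468.
Ẇ_min = Q̇/COP_Carnot = 675.0/9.468 = 71.29 kW = 71290 W.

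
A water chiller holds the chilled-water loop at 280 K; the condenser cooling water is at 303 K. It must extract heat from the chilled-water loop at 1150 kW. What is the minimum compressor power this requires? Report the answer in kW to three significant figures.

The reservoir spacing is ΔT = 303 − 280 = 23.00 K.
COP_Carnot = T_C/ΔT = 280.00/23.00 = 12.17.
Ẇ_min = Q̇/COP_Carnot = 1150/12.17 = 94.46 kW.

94.5 kW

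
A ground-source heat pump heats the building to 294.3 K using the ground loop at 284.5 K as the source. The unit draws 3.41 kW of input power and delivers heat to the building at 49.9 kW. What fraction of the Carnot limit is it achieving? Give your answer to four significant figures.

COP_actual = Q̇_H/Ẇ = 49.90/3.410 = 14.63.
The reservoir spacing is ΔT = 294.3 − 284.5 = 9.800 K.
COP_Carnot = T_H/ΔT = 294.30/9.800 = 30.03.
η_II = COP_actual/COP_Carnot = 14.63/30.03 = 0.4873.

0.4873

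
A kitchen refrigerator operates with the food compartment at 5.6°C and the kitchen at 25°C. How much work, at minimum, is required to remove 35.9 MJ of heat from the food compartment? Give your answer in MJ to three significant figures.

In absolute terms T_C = 278.75 K and T_H = 298.15 K, so ΔT = 19.40 K.
The reversible limit is COP_R = T_C/ΔT = 14.37, so W_min = Q_C/COP = Q_C·ΔT/T_C.
W_min = 35.90 × 19.40/278.75 = 2.499 MJ.

2.50 MJ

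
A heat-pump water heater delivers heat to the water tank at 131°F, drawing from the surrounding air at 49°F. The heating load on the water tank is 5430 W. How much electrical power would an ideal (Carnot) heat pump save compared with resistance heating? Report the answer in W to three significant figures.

In absolute terms T_C = 282.59 K and T_H = 328.15 K, so ΔT = 45.56 K.
COP_Carnot = T_H/ΔT = 328.15/45.56 = 7.203.
Resistance heating needs Ẇ_res = Q̇_H = 5430 W; the reversible heat pump needs only Ẇ_hp = Q̇_H/COP = 753.8 W.
Saving = 5430 − 753.8 = 4676 W.

4680 W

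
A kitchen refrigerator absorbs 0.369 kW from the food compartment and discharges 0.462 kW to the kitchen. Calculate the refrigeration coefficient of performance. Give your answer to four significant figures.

The first law gives Q̇_H = Q̇_C + Ẇ, so the three rates are Q̇_C = 0.3690, Q̇_H = 0.4620, Ẇ = 0.09300 kW.
COP_R = Q̇_C/Ẇ = 0.3690/0.09300 = 3.968.

3.968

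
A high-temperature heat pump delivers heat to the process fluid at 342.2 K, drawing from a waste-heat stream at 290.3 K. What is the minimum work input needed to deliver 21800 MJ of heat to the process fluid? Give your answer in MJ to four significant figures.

The reservoir spacing is ΔT = 342.2 − 290.3 = 51.90 K.
The reversible limit is COP_HP = T_H/ΔT = 6.593, so W_min = Q_H/COP = Q_H·ΔT/T_H.
W_min = 21800 × 51.90/342.20 = 3306 MJ.

3306 MJ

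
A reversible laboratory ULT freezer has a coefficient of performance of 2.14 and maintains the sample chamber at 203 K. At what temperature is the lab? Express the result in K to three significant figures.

COP_R = T_C/(T_H − T_C) gives T_H − T_C = T_C/COP.
With T_C = 203.00 K, T_H = 203.00 × (1 + 1/2.14) = 297.86 K.

298 K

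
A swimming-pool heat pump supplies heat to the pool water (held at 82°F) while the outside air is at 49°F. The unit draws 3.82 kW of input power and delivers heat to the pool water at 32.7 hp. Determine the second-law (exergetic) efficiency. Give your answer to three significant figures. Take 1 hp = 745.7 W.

0.389

Converting, Q̇_H = 32.70 hp = 24.38 kW, so COP_actual = Q̇_H/Ẇ = 24.38/3.820 = 6.383.
In absolute terms T_C = 282.59 K and T_H = 300.93 K, so ΔT = 18.33 K.
COP_Carnot = T_H/ΔT = 300.93/18.33 = 16.41.
η_II = COP_actual/COP_Carnot = 6.383/16.41 = 0.3889.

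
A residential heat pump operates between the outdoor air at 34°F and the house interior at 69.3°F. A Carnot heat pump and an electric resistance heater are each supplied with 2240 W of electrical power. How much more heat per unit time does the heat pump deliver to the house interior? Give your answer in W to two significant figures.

In absolute terms T_C = 274.26 K and T_H = 293.87 K, so ΔT = 19.61 K.
COP_Carnot = T_H/ΔT = 293.87/19.61 = 14.98.
The heat pump delivers Q̇_H = COP × Ẇ = 33570 W; the resistance heater delivers Ẇ = 2240 W.
Extra = (COP − 1)·Ẇ = 31330 W.

31000 W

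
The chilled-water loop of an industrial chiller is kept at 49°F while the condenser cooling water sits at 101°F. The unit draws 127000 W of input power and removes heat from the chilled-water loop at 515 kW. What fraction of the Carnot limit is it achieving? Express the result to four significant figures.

0.4145

Converting, Q̇_C = 515.0 kW = 515000 W, so COP_actual = Q̇_C/Ẇ = 515000/127000 = 4.055.
In absolute terms T_C = 282.59 K and T_H = 311.48 K, so ΔT = 28.89 K.
COP_Carnot = T_C/ΔT = 282.59/28.89 = 9.782.
η_II = COP_actual/COP_Carnot = 4.055/9.782 = 0.4145.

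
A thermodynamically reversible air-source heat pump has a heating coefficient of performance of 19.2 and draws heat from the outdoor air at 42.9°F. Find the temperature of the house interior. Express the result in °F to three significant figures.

70.5 °F

COP_HP = T_H/(T_H − T_C) rearranges to T_H = COP·T_C/(COP − 1).
With T_C = 279.21 K, T_H = 19.2 × 279.21/18.20 = 294.55 K.
Converting, 294.55 K = 70.51°F.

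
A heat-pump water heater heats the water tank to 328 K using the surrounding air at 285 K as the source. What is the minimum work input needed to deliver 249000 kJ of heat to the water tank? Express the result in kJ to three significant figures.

32600 kJ

The reservoir spacing is ΔT = 328 − 285 = 43.00 K.
The reversible limit is COP_HP = T_H/ΔT = 7.628, so W_min = Q_H/COP = Q_H·ΔT/T_H.
W_min = 249000 × 43.00/328.00 = 32640 kJ.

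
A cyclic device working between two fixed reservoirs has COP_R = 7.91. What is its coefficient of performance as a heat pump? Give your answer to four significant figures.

The first law on one cycle gives Q_H = Q_C + W, so Q_H/W = Q_C/W + 1.
COP_HP = COP_R + 1 = 7.91 + 1 = 8.91.

8.910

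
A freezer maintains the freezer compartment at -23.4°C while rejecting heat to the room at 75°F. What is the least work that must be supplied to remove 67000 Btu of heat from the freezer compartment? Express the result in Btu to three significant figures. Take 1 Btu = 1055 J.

In absolute terms T_C = 249.75 K and T_H = 297.04 K, so ΔT = 47.29 K.
The reversible limit is COP_R = T_C/ΔT = 5.281, so W_min = Q_C/COP = Q_C·ΔT/T_C.
W_min = 67000 × 47.29/249.75 = 12690 Btu.

12700 Btu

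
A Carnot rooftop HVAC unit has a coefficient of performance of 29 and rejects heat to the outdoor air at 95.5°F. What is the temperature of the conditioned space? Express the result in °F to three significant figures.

For a Carnot refrigerator COP_R = T_C/(T_H − T_C), so T_C = COP·T_H/(1 + COP).
With T_H = 308.43 K, T_C = 29 × 308.43/30.00 = 298.15 K.
Converting, 298.15 K = 76.99°F.

77.0 °F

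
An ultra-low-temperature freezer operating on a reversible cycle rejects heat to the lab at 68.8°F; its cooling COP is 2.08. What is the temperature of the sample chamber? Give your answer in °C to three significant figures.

-74.9 °C

For a Carnot refrigerator COP_R = T_C/(T_H − T_C), so T_C = COP·T_H/(1 + COP).
With T_H = 293.59 K, T_C = 2.08 × 293.59/3.080 = 198.27 K.
Converting, 198.27 K = -74.88°C.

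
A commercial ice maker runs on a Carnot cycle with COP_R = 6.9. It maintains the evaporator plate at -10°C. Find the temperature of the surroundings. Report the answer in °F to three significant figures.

82.6 °F

COP_R = T_C/(T_H − T_C) gives T_H − T_C = T_C/COP.
With T_C = 263.15 K, T_H = 263.15 × (1 + 1/6.9) = 301.29 K.
Converting, 301.29 K = 82.65°F.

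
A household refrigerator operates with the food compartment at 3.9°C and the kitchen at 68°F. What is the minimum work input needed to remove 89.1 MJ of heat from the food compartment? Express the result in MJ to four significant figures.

In absolute terms T_C = 277.05 K and T_H = 293.15 K, so ΔT = 16.10 K.
The reversible limit is COP_R = T_C/ΔT = 17.21, so W_min = Q_C/COP = Q_C·ΔT/T_C.
W_min = 89.10 × 16.10/277.05 = 5.178 MJ.

5.178 MJ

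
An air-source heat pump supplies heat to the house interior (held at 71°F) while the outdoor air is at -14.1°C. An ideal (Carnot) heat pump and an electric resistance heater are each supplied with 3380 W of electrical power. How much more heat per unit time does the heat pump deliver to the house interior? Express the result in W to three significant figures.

24500 W

In absolute terms T_C = 259.05 K and T_H = 294.82 K, so ΔT = 35.77 K.
COP_Carnot = T_H/ΔT = 294.82/35.77 = 8.243.
The heat pump delivers Q̇_H = COP × Ẇ = 27860 W; the resistance heater delivers Ẇ = 3380 W.
Extra = (COP − 1)·Ẇ = 24480 W.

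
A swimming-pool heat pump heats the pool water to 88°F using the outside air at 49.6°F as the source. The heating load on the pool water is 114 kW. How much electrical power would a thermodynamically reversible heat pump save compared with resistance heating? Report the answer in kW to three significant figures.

106 kW

In absolute terms T_C = 282.93 K and T_H = 304.26 K, so ΔT = 21.33 K.
COP_Carnot = T_H/ΔT = 304.26/21.33 = 14.26.
Resistance heating needs Ẇ_res = Q̇_H = 114.0 kW; the reversible heat pump needs only Ẇ_hp = Q̇_H/COP = 7.993 kW.
Saving = 114.0 − 7.993 = 106.0 kW.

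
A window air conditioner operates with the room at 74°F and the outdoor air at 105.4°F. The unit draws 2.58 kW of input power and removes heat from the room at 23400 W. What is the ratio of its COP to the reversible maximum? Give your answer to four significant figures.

0.5336

Converting, Q̇_C = 23400 W = 23.40 kW, so COP_actual = Q̇_C/Ẇ = 23.40/2.580 = 9.070.
In absolute terms T_C = 296.48 K and T_H = 313.93 K, so ΔT = 17.44 K.
COP_Carnot = T_C/ΔT = 296.48/17.44 = 17.00.
η_II = COP_actual/COP_Carnot = 9.070/17.00 = 0.5336.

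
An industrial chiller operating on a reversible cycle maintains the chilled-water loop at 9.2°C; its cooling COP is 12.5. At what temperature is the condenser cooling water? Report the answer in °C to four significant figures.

COP_R = T_C/(T_H − T_C) gives T_H − T_C = T_C/COP.
With T_C = 282.35 K, T_H = 282.35 × (1 + 1/12.5) = 304.94 K.
Converting, 304.94 K = 31.79°C.

31.79 °C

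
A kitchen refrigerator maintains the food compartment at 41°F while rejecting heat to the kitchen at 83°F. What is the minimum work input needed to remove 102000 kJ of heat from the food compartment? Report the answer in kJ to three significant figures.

In absolute terms T_C = 278.15 K and T_H = 301.48 K, so ΔT = 23.33 K.
The reversible limit is COP_R = T_C/ΔT = 11.92, so W_min = Q_C/COP = Q_C·ΔT/T_C.
W_min = 102000 × 23.33/278.15 = 8557 kJ.

8560 kJ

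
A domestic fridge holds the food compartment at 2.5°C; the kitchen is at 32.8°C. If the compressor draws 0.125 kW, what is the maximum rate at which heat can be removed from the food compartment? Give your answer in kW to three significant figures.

1.14 kW

In absolute terms T_C = 275.65 K and T_H = 305.95 K, so ΔT = 30.30 K.
COP_Carnot = T_C/ΔT = 275.65/30.30 = 9.097.
Q̇_max = COP_Carnot × Ẇ = 9.097 × 0.1250 kW = 1.137 kW.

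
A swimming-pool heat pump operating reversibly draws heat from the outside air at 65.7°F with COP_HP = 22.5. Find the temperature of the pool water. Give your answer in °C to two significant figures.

32 °C

COP_HP = T_H/(T_H − T_C) rearranges to T_H = COP·T_C/(COP − 1).
With T_C = 291.87 K, T_H = 22.5 × 291.87/21.50 = 305.45 K.
Converting, 305.45 K = 32.30°C.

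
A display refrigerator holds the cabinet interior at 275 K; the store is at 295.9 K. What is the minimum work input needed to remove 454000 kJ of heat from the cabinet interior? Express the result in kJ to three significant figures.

34500 kJ

The reservoir spacing is ΔT = 295.9 − 275 = 20.90 K.
The reversible limit is COP_R = T_C/ΔT = 13.16, so W_min = Q_C/COP = Q_C·ΔT/T_C.
W_min = 454000 × 20.90/275.00 = 34500 kJ.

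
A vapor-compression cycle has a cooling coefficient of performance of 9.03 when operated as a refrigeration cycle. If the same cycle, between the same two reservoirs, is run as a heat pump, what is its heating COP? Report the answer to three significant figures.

10.0

The first law on one cycle gives Q_H = Q_C + W, so Q_H/W = Q_C/W + 1.
COP_HP = COP_R + 1 = 9.03 + 1 = 10.03.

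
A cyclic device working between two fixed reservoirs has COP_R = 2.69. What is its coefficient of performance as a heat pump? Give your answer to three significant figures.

The first law on one cycle gives Q_H = Q_C + W, so Q_H/W = Q_C/W + 1.
COP_HP = COP_R + 1 = 2.69 + 1 = 3.69.

3.69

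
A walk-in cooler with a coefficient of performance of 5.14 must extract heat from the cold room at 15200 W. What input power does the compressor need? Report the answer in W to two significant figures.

Ẇ = Q̇_C/COP = 15200/5.14 = 2957 W.

3000 W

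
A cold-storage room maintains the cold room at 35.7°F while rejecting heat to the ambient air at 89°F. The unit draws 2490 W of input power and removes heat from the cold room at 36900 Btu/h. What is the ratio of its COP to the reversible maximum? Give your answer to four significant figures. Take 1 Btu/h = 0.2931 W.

Converting, Q̇_C = 36900 Btu/h = 10820 W, so COP_actual = Q̇_C/Ẇ = 10820/2490 = 4.344.
In absolute terms T_C = 275.21 K and T_H = 304.82 K, so ΔT = 29.61 K.
COP_Carnot = T_C/ΔT = 275.21/29.61 = 9.294.
η_II = COP_actual/COP_Carnot = 4.344/9.294 = 0.4673.

0.4673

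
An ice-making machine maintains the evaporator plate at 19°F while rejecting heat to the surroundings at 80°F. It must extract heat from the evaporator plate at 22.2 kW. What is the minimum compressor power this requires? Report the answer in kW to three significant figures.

2.83 kW

In absolute terms T_C = 265.93 K and T_H = 299.82 K, so ΔT = 33.89 K.
COP_Carnot = T_C/ΔT = 265.93/33.89 = 7.847.
Ẇ_min = Q̇/COP_Carnot = 22.20/7.847 = 2.829 kW.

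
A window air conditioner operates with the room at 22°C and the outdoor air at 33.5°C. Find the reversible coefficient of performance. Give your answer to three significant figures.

25.7

In absolute terms T_C = 295.15 K and T_H = 306.65 K, so ΔT = 11.50 K.
For a reversible cycle, COP_Carnot = T_C/ΔT = 295.15/11.50 = 25.67.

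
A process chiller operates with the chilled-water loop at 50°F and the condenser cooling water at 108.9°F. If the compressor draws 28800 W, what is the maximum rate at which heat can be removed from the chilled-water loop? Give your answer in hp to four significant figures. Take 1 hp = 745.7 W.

334.2 hp

In absolute terms T_C = 283.15 K and T_H = 315.87 K, so ΔT = 32.72 K.
COP_Carnot = T_C/ΔT = 283.15/32.72 = 8.653.
Q̇_max = COP_Carnot × Ẇ = 8.653 × 28800 W = 249200 W = 334.2 hp.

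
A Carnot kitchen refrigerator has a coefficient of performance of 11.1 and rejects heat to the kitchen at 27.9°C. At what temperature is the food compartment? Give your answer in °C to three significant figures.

For a Carnot refrigerator COP_R = T_C/(T_H − T_C), so T_C = COP·T_H/(1 + COP).
With T_H = 301.05 K, T_C = 11.1 × 301.05/12.10 = 276.17 K.
Converting, 276.17 K = 3.02°C.

3.02 °C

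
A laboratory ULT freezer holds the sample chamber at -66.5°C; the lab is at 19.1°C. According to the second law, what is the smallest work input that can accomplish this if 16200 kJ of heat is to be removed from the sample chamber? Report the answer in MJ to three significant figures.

In absolute terms T_C = 206.65 K and T_H = 292.25 K, so ΔT = 85.60 K.
The reversible limit is COP_R = T_C/ΔT = 2.414, so W_min = Q_C/COP = Q_C·ΔT/T_C.
W_min = 16200 × 85.60/206.65 = 6710 kJ = 6.710 MJ.

6.71 MJ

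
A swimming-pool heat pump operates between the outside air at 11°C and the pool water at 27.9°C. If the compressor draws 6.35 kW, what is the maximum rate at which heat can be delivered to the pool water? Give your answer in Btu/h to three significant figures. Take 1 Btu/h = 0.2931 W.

386000 Btu/h

In absolute terms T_C = 284.15 K and T_H = 301.05 K, so ΔT = 16.90 K.
COP_Carnot = T_H/ΔT = 301.05/16.90 = 17.81.
Q̇_max = COP_Carnot × Ẇ = 17.81 × 6.350 kW = 113.1 kW = 385900 Btu/h.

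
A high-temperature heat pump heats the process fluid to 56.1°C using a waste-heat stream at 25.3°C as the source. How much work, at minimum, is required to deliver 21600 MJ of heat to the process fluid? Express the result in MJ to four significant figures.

2021 MJ

In absolute terms T_C = 298.45 K and T_H = 329.25 K, so ΔT = 30.80 K.
The reversible limit is COP_HP = T_H/ΔT = 10.69, so W_min = Q_H/COP = Q_H·ΔT/T_H.
W_min = 21600 × 30.80/329.25 = 2021 MJ.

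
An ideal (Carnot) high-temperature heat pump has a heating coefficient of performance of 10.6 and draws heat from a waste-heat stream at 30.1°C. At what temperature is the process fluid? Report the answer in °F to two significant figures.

COP_HP = T_H/(T_H − T_C) rearranges to T_H = COP·T_C/(COP − 1).
With T_C = 303.25 K, T_H = 10.6 × 303.25/9.600 = 334.84 K.
Converting, 334.84 K = 143.04°F.

140 °F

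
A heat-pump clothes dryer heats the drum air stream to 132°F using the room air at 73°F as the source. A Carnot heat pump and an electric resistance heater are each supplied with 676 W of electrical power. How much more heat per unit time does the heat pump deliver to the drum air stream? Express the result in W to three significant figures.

In absolute terms T_C = 295.93 K and T_H = 328.71 K, so ΔT = 32.78 K.
COP_Carnot = T_H/ΔT = 328.71/32.78 = 10.03.
The heat pump delivers Q̇_H = COP × Ẇ = 6779 W; the resistance heater delivers Ẇ = 676.0 W.
Extra = (COP − 1)·Ẇ = 6103 W.

6100 W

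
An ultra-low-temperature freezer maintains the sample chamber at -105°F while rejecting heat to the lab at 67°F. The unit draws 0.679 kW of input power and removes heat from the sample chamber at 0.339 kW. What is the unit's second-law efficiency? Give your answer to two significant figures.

0.24

COP_actual = Q̇_C/Ẇ = 0.3390/0.6790 = 0.4993.
In absolute terms T_C = 197.04 K and T_H = 292.59 K, so ΔT = 95.56 K.
COP_Carnot = T_C/ΔT = 197.04/95.56 = 2.062.
η_II = COP_actual/COP_Carnot = 0.4993/2.062 = 0.2421.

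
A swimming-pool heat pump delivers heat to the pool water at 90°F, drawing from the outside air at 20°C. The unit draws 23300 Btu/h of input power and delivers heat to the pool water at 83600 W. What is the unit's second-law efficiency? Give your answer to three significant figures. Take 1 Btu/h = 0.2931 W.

0.490

Converting, Q̇_H = 83600 W = 285200 Btu/h, so COP_actual = Q̇_H/Ẇ = 285200/23300 = 12.24.
In absolute terms T_C = 293.15 K and T_H = 305.37 K, so ΔT = 12.22 K.
COP_Carnot = T_H/ΔT = 305.37/12.22 = 24.99.
η_II = COP_actual/COP_Carnot = 12.24/24.99 = 0.4900.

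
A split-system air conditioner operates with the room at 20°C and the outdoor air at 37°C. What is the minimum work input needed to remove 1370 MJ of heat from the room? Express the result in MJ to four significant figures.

In absolute terms T_C = 293.15 K and T_H = 310.15 K, so ΔT = 17.00 K.
The reversible limit is COP_R = T_C/ΔT = 17.24, so W_min = Q_C/COP = Q_C·ΔT/T_C.
W_min = 1370 × 17.00/293.15 = 79.45 MJ.

79.45 MJ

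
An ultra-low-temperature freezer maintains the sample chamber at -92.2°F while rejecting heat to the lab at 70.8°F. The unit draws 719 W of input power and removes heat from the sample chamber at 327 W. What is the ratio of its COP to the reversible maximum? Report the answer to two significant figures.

0.20

COP_actual = Q̇_C/Ẇ = 327.0/719.0 = 0.4548.
In absolute terms T_C = 204.15 K and T_H = 294.71 K, so ΔT = 90.56 K.
COP_Carnot = T_C/ΔT = 204.15/90.56 = 2.254.
η_II = COP_actual/COP_Carnot = 0.4548/2.254 = 0.2017.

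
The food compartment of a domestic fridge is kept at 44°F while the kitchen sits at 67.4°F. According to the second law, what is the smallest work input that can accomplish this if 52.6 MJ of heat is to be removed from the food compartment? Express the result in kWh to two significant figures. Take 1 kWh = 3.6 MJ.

In absolute terms T_C = 279.82 K and T_H = 292.82 K, so ΔT = 13.00 K.
The reversible limit is COP_R = T_C/ΔT = 21.52, so W_min = Q_C/COP = Q_C·ΔT/T_C.
W_min = 52.60 × 13.00/279.82 = 2.444 MJ = 0.6788 kWh.

0.68 kWh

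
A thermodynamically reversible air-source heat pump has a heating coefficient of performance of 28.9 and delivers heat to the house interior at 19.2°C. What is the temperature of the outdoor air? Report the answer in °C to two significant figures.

9.1 °C

COP_HP = T_H/(T_H − T_C) gives T_H − T_C = T_H/COP.
With T_H = 292.35 K, T_C = 292.35 × (1 − 1/28.9) = 282.23 K.
Converting, 282.23 K = 9.08°C.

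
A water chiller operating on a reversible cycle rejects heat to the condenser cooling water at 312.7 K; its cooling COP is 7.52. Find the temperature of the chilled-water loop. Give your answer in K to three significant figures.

276 K

For a Carnot refrigerator COP_R = T_C/(T_H − T_C), so T_C = COP·T_H/(1 + COP).
With T_H = 312.70 K, T_C = 7.52 × 312.70/8.520 = 276.00 K.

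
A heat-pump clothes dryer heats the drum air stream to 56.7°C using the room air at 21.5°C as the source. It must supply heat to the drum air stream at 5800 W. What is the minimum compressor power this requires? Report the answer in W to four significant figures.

618.9 W

In absolute terms T_C = 294.65 K and T_H = 329.85 K, so ΔT = 35.20 K.
COP_Carnot = T_H/ΔT = 329.85/35.20 = 9.371.
Ẇ_min = Q̇/COP_Carnot = 5800/9.371 = 618.9 W.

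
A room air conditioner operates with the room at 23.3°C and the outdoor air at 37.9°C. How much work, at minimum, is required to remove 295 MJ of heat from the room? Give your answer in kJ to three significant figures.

In absolute terms T_C = 296.45 K and T_H = 311.05 K, so ΔT = 14.60 K.
The reversible limit is COP_R = T_C/ΔT = 20.30, so W_min = Q_C/COP = Q_C·ΔT/T_C.
W_min = 295.0 × 14.60/296.45 = 14.53 MJ = 14530 kJ.

14500 kJ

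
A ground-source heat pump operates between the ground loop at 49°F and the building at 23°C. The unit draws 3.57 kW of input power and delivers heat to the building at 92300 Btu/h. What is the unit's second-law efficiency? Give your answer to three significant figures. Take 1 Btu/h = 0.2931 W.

Converting, Q̇_H = 92300 Btu/h = 27.05 kW, so COP_actual = Q̇_H/Ẇ = 27.05/3.570 = 7.578.
In absolute terms T_C = 282.59 K and T_H = 296.15 K, so ΔT = 13.56 K.
COP_Carnot = T_H/ΔT = 296.15/13.56 = 21.85.
η_II = COP_actual/COP_Carnot = 7.578/21.85 = 0.3469.

0.347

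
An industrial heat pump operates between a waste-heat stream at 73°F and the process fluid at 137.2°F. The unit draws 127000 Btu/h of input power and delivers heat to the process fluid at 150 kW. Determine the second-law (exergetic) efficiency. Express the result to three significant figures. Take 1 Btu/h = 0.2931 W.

Converting, Q̇_H = 150.0 kW = 511800 Btu/h, so COP_actual = Q̇_H/Ẇ = 511800/127000 = 4.030.
In absolute terms T_C = 295.93 K and T_H = 331.59 K, so ΔT = 35.67 K.
COP_Carnot = T_H/ΔT = 331.59/35.67 = 9.297.
η_II = COP_actual/COP_Carnot = 4.030/9.297 = 0.4334.

0.433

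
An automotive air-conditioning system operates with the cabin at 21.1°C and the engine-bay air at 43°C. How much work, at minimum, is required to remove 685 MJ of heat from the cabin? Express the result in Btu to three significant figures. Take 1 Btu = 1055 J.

In absolute terms T_C = 294.25 K and T_H = 316.15 K, so ΔT = 21.90 K.
The reversible limit is COP_R = T_C/ΔT = 13.44, so W_min = Q_C/COP = Q_C·ΔT/T_C.
W_min = 685.0 × 21.90/294.25 = 50.98 MJ = 48320 Btu.

48300 Btu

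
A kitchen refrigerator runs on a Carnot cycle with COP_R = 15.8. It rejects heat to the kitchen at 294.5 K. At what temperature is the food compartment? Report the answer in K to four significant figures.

For a Carnot refrigerator COP_R = T_C/(T_H − T_C), so T_C = COP·T_H/(1 + COP).
With T_H = 294.50 K, T_C = 15.8 × 294.50/16.80 = 276.97 K.

277.0 K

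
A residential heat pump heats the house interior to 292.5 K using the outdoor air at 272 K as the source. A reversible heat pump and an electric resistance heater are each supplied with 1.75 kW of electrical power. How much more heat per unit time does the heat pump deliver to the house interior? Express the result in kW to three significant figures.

23.2 kW

The reservoir spacing is ΔT = 292.5 − 272 = 20.50 K.
COP_Carnot = T_H/ΔT = 292.50/20.50 = 14.27.
The heat pump delivers Q̇_H = COP × Ẇ = 24.97 kW; the resistance heater delivers Ẇ = 1.750 kW.
Extra = (COP − 1)·Ẇ = 23.22 kW.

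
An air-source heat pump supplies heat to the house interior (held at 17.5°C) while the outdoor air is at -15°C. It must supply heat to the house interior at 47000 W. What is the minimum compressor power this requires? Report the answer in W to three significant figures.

5260 W

In absolute terms T_C = 258.15 K and T_H = 290.65 K, so ΔT = 32.50 K.
COP_Carnot = T_H/ΔT = 290.65/32.50 = 8.943.
Ẇ_min = Q̇/COP_Carnot = 47000/8.943 = 5255 W.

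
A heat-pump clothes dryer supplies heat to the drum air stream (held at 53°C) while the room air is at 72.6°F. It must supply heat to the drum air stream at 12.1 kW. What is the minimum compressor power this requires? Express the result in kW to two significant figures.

1.1 kW

In absolute terms T_C = 295.71 K and T_H = 326.15 K, so ΔT = 30.44 K.
COP_Carnot = T_H/ΔT = 326.15/30.44 = 10.71.
Ẇ_min = Q̇/COP_Carnot = 12.10/10.71 = 1.129 kW.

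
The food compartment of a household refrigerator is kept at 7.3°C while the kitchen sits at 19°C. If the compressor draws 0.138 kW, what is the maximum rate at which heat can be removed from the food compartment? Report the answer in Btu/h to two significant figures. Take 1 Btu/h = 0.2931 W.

In absolute terms T_C = 280.45 K and T_H = 292.15 K, so ΔT = 11.70 K.
COP_Carnot = T_C/ΔT = 280.45/11.70 = 23.97.
Q̇_max = COP_Carnot × Ẇ = 23.97 × 0.1380 kW = 3.308 kW = 11290 Btu/h.

11000 Btu/h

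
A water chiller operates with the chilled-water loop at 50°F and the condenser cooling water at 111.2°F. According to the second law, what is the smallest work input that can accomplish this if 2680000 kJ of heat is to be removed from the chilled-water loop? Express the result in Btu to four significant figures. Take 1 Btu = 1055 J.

In absolute terms T_C = 283.15 K and T_H = 317.15 K, so ΔT = 34.00 K.
The reversible limit is COP_R = T_C/ΔT = 8.328, so W_min = Q_C/COP = Q_C·ΔT/T_C.
W_min = 2680000 × 34.00/283.15 = 321800 kJ = 305000 Btu.

305000 Btu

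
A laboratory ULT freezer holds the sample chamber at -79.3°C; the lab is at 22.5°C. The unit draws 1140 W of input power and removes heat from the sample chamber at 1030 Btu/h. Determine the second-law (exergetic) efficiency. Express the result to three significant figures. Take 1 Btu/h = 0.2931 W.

Converting, Q̇_C = 1030 Btu/h = 301.9 W, so COP_actual = Q̇_C/Ẇ = 301.9/1140 = 0.2648.
In absolute terms T_C = 193.85 K and T_H = 295.65 K, so ΔT = 101.8 K.
COP_Carnot = T_C/ΔT = 193.85/101.8 = 1.904.
η_II = COP_actual/COP_Carnot = 0.2648/1.904 = 0.1391.

0.139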